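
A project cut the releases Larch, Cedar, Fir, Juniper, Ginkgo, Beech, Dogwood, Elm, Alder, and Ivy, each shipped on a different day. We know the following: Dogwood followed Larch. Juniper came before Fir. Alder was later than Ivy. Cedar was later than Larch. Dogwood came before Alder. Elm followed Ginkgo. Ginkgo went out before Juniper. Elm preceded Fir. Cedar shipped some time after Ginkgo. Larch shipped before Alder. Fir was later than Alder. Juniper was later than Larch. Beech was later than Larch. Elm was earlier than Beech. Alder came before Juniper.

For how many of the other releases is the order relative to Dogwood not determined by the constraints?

5

Forced before Dogwood: Larch; forced after Dogwood: Alder, Fir, and Juniper.
That leaves Beech, Cedar, Elm, Ginkgo, and Ivy with no forced order relative to Dogwood — 5.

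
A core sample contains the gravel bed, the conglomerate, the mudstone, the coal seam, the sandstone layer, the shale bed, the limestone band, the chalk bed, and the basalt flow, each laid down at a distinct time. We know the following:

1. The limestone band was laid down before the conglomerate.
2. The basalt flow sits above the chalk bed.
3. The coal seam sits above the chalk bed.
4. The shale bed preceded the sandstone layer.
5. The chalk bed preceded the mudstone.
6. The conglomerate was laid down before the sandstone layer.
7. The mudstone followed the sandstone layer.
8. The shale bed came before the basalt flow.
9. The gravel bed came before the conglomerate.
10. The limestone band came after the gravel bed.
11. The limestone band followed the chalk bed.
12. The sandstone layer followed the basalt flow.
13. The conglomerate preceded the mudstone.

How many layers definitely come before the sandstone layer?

Directly stated before the sandstone layer: the basalt flow, the conglomerate, and the shale bed.
The chalk bed reaches the sandstone layer via the chalk bed → the basalt flow → the sandstone layer.
The gravel bed reaches the sandstone layer via the gravel bed → the conglomerate → the sandstone layer.
The limestone band reaches the sandstone layer via the limestone band → the conglomerate → the sandstone layer.
No chain forces the mudstone (or any of the others) ahead of the sandstone layer.
That's the basalt flow, the chalk bed, the conglomerate, the gravel bed, the limestone band, and the shale bed — 6 in all.

6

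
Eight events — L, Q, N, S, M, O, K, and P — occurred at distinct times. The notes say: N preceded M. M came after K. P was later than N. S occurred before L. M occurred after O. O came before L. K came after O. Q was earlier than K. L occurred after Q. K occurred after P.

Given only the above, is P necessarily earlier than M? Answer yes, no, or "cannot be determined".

yes

Chain the constraints: P → K → M. Each link is directly stated, so P comes before M.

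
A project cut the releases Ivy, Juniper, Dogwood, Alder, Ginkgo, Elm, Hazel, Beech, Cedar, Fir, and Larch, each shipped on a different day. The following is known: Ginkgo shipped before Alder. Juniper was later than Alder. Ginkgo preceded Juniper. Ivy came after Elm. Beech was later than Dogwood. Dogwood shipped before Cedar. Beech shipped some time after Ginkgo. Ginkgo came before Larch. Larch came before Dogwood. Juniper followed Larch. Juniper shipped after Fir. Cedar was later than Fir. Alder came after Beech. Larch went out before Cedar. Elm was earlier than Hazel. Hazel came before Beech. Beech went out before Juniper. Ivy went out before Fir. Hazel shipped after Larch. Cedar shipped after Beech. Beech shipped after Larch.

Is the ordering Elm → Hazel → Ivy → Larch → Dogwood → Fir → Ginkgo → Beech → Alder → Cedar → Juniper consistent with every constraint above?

The constraints require Larch before Hazel, but in the proposed sequence Hazel appears ahead of Larch. That one violation is enough.

no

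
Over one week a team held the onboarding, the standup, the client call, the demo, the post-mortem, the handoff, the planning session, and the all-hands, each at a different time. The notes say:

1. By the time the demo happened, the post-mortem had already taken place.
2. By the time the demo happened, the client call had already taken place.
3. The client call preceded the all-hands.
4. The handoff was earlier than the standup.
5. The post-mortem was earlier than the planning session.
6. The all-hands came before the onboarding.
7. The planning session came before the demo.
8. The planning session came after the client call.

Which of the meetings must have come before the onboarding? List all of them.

Directly stated before the onboarding: the all-hands.
The client call reaches the onboarding via the client call → the all-hands → the onboarding.
No chain forces the post-mortem (or any of the others) ahead of the onboarding.

the all-hands, the client call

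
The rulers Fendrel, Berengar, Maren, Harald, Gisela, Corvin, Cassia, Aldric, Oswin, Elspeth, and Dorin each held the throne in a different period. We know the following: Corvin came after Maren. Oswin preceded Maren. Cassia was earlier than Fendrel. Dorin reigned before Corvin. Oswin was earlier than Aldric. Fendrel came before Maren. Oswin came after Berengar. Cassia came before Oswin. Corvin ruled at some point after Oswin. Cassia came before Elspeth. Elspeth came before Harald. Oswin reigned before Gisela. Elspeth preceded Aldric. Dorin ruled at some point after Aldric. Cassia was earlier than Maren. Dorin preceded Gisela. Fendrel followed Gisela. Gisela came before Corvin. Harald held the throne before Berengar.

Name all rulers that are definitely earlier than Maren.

Directly stated before Maren: Cassia, Fendrel, and Oswin.
Aldric reaches Maren via Aldric → Dorin → Gisela → Fendrel → Maren.
Berengar reaches Maren via Berengar → Oswin → Maren.
Dorin reaches Maren via Dorin → Gisela → Fendrel → Maren.
Likewise Elspeth, Gisela, and Harald each reach Maren by chaining the stated constraints.

Aldric, Berengar, Cassia, Dorin, Elspeth, Fendrel, Gisela, Harald, Oswin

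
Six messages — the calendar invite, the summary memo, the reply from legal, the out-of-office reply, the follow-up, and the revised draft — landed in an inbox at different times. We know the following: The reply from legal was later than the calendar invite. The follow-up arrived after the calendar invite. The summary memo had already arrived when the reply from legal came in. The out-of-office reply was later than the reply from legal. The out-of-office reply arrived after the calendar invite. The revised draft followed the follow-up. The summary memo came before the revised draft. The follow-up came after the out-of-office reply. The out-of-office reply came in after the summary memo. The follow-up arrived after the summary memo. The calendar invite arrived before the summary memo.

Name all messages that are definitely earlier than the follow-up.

the calendar invite, the out-of-office reply, the reply from legal, the summary memo

Directly stated before the follow-up: the calendar invite, the out-of-office reply, and the summary memo.
The reply from legal reaches the follow-up via the reply from legal → the out-of-office reply → the follow-up.
No chain forces the revised draft ahead of the follow-up.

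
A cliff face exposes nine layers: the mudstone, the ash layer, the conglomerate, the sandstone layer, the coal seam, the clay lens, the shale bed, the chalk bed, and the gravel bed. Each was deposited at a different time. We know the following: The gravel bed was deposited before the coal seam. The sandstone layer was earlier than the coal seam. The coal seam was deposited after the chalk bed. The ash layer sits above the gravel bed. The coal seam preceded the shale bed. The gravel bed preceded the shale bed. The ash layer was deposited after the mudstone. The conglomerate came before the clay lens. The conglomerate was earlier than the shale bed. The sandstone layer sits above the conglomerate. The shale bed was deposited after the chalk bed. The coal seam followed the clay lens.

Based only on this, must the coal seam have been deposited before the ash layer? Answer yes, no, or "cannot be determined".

cannot be determined

No chain of stated constraints runs from the coal seam to the ash layer, and none runs from the ash layer to the coal seam either.
So the relative order of the coal seam and the ash layer is not fixed by the given facts.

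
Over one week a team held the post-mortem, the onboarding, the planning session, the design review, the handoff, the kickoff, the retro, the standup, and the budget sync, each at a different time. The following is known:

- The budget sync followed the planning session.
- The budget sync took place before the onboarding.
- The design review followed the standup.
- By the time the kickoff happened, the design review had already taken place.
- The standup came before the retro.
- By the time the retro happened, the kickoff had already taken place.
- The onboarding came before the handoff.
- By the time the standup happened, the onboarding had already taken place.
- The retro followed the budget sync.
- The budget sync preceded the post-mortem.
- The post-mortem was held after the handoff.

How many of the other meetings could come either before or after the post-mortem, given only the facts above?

4

Forced before the post-mortem: the budget sync, the handoff, the onboarding, and the planning session.
That leaves the design review, the kickoff, the retro, and the standup with no forced order relative to the post-mortem — 4.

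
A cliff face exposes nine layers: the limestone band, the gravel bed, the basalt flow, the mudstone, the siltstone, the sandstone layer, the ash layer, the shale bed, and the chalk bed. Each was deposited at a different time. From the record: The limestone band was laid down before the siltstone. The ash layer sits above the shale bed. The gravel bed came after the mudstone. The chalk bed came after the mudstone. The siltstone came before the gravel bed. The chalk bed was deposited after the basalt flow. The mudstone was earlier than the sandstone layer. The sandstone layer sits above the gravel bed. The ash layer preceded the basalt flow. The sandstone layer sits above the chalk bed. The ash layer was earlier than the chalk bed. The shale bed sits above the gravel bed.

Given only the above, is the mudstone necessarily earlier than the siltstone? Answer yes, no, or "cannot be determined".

cannot be determined

No chain of stated constraints runs from the mudstone to the siltstone, and none runs from the siltstone to the mudstone either.
So the relative order of the mudstone and the siltstone is not fixed by the given facts.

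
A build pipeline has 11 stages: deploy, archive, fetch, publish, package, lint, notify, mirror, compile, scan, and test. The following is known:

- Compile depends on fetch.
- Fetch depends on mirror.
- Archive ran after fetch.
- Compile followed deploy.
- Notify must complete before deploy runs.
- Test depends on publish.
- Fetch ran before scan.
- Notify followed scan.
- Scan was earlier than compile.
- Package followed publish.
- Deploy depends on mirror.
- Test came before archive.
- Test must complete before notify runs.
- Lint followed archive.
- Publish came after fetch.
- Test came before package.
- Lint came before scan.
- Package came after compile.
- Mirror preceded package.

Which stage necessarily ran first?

mirror

Mirror has a chain of constraints placing it before every other stage, so mirror must be first.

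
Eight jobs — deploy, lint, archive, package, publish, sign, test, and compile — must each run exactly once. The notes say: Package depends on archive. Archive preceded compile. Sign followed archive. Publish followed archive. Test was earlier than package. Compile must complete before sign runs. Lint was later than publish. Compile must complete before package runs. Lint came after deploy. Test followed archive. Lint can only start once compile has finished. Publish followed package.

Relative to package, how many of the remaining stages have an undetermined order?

Forced before package: archive, compile, and test; forced after package: lint and publish.
That leaves deploy and sign with no forced order relative to package — 2.

2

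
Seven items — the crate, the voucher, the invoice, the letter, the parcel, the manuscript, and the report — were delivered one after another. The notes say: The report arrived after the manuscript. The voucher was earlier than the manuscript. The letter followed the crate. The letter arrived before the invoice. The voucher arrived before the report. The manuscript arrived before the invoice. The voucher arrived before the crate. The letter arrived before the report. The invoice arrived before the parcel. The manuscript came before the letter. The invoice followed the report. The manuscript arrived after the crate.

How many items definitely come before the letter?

3

Directly stated before the letter: the crate and the manuscript.
The voucher reaches the letter via the voucher → the manuscript → the letter.
That's the crate, the manuscript, and the voucher — 3 in all.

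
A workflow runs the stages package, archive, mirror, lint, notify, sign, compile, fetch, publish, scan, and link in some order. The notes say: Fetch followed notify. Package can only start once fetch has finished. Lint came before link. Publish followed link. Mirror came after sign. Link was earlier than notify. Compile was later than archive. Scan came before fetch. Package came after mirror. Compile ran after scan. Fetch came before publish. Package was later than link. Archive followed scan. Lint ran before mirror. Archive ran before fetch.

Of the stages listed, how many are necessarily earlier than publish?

Directly stated before publish: fetch and link.
Archive reaches publish via archive → fetch → publish.
Lint reaches publish via lint → link → publish.
Notify reaches publish via notify → fetch → publish.
Likewise scan reaches publish by chaining the stated constraints.
That's archive, fetch, link, lint, notify, and scan — 6 in all.

6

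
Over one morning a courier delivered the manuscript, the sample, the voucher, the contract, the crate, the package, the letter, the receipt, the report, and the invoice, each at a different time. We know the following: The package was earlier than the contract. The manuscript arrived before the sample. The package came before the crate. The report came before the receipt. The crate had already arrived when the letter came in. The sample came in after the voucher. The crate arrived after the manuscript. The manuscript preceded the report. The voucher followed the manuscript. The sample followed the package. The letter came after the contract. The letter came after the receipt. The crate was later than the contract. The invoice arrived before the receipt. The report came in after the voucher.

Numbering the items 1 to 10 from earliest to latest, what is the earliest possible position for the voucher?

2

The manuscript must come before the voucher — 1 forced predecessor.
Nothing else is forced ahead of the voucher, so its earliest slot is position 1 + 1 = 2.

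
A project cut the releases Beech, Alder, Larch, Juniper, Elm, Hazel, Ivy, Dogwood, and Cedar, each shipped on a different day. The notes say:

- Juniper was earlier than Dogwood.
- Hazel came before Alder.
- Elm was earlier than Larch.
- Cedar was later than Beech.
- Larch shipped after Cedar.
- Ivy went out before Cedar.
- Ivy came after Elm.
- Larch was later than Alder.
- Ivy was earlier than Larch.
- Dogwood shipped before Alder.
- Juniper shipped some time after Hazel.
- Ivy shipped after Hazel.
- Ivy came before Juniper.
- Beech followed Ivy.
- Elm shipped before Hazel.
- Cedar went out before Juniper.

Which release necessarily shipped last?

Larch

Every other release has a chain of constraints placing it before Larch, so Larch is last.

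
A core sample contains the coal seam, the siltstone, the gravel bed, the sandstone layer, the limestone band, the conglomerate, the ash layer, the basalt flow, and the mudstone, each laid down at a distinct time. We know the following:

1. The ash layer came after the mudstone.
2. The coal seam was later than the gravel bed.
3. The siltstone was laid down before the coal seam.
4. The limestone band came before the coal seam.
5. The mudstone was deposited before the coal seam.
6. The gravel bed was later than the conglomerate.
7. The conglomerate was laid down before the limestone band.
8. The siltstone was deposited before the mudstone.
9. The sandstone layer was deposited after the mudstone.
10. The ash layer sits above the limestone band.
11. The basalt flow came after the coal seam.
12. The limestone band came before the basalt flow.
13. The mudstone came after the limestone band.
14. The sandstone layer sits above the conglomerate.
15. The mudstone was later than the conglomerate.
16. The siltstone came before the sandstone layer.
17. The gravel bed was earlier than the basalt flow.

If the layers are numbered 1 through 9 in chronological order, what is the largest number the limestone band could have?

4

The limestone band must come before the ash layer, the basalt flow, the coal seam, the mudstone, and the sandstone layer — 5 layers forced after it.
Everything else can be placed before the limestone band in some valid order, so the limestone band can sit as late as position 9 − 5 = 4.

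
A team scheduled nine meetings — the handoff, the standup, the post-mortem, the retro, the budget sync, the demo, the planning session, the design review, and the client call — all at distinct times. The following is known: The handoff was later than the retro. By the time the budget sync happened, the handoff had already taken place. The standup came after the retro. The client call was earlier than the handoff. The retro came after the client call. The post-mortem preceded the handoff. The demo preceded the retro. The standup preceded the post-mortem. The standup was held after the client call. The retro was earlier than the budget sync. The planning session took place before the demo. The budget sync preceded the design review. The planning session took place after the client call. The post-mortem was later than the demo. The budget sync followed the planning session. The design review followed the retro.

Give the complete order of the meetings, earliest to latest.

the client call, the planning session, the demo, the retro, the standup, the post-mortem, the handoff, the budget sync, the design review

The constraints fix every adjacent pair, so only one ordering works:
the client call → the planning session → the demo → the retro → the standup → the post-mortem → the handoff → the budget sync → the design review.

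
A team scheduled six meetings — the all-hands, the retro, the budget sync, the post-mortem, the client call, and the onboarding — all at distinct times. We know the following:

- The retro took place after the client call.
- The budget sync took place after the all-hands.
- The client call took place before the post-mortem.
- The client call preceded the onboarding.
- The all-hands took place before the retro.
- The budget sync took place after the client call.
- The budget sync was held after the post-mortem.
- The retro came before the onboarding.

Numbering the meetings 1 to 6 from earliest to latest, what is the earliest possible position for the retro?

3

The all-hands and the client call must both come before the retro — 2 forced predecessors.
Nothing else is forced ahead of the retro, so its earliest slot is position 2 + 1 = 3.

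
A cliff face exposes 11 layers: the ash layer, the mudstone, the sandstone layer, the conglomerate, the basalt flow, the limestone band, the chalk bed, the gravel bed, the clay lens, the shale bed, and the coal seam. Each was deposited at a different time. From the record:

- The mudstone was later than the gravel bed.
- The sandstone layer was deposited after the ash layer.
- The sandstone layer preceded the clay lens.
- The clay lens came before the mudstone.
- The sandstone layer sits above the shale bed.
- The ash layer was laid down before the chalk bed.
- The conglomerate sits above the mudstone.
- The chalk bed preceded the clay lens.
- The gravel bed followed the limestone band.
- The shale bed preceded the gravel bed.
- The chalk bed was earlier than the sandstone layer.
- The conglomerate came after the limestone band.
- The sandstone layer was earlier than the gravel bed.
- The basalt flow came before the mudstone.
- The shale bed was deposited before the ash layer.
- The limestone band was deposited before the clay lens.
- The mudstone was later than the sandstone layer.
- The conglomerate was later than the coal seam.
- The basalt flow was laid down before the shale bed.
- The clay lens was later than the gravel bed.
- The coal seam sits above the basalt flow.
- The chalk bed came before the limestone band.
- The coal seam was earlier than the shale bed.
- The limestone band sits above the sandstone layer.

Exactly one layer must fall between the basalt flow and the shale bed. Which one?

the coal seam

Tracing the constraints gives the basalt flow → the coal seam → the shale bed, so the coal seam sits after the basalt flow and before the shale bed.
No other layer is forced both after the basalt flow and before the shale bed.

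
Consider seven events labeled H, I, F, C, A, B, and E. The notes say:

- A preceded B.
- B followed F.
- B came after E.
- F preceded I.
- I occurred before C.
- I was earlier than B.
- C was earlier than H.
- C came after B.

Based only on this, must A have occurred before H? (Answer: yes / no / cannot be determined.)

Chain the constraints: A → B → C → H. Each link is directly stated, so A comes before H.

yes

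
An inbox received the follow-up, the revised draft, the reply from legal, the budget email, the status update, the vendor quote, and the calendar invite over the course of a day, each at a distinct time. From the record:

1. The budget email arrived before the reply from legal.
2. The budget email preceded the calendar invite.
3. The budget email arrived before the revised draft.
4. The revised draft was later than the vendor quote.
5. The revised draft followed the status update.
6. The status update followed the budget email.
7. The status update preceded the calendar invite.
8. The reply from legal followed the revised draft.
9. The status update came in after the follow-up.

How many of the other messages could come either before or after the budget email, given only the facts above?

Forced after the budget email: the calendar invite, the reply from legal, the revised draft, and the status update.
That leaves the follow-up and the vendor quote with no forced order relative to the budget email — 2.

2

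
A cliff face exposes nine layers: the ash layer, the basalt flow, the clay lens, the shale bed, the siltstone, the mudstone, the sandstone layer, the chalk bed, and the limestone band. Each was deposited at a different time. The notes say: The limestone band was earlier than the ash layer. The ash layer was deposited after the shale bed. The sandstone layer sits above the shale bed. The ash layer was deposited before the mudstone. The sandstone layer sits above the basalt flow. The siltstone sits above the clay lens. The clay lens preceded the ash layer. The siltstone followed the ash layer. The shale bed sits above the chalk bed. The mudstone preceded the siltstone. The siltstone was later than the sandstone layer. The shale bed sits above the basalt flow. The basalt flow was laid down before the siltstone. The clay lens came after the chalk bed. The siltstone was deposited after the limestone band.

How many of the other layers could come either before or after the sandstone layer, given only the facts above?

4

Forced before the sandstone layer: the basalt flow, the chalk bed, and the shale bed; forced after the sandstone layer: the siltstone.
That leaves the ash layer, the clay lens, the limestone band, and the mudstone with no forced order relative to the sandstone layer — 4.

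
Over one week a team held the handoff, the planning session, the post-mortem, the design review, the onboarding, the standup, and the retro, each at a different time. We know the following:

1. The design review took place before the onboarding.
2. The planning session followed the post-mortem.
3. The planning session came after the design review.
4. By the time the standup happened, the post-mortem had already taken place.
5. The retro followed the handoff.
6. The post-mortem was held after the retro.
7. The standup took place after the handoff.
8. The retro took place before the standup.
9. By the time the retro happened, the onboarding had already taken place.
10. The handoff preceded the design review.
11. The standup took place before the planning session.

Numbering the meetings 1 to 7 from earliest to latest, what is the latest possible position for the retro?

4

The retro must come before the planning session, the post-mortem, and the standup — 3 meetings forced after it.
Everything else can be placed before the retro in some valid order, so the retro can sit as late as position 7 − 3 = 4.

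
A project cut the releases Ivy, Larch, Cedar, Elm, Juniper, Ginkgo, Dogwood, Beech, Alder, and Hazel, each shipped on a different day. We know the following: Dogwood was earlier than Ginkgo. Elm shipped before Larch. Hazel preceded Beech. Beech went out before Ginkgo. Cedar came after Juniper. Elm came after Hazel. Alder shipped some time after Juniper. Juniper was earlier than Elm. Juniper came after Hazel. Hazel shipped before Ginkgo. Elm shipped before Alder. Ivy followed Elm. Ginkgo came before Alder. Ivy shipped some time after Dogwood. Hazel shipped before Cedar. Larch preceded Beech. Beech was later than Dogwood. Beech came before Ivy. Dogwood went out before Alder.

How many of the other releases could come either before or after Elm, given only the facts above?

2

Forced before Elm: Hazel and Juniper; forced after Elm: Alder, Beech, Ginkgo, Ivy, and Larch.
That leaves Cedar and Dogwood with no forced order relative to Elm — 2.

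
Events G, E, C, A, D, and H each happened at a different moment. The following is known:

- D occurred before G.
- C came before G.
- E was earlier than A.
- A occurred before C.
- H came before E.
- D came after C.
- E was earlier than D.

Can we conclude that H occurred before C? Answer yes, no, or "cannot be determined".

yes

Chain the constraints: H → E → A → C. Each link is directly stated, so H comes before C.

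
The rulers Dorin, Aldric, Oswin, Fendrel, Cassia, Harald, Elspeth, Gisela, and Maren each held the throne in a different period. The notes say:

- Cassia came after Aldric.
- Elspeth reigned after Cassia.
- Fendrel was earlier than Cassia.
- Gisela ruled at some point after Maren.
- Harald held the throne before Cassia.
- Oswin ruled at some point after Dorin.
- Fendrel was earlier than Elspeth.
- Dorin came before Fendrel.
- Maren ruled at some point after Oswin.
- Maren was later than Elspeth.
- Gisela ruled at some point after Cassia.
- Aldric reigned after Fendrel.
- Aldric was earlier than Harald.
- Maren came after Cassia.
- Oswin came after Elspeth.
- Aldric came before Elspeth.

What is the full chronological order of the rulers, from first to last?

Dorin, Fendrel, Aldric, Harald, Cassia, Elspeth, Oswin, Maren, Gisela

The constraints fix every adjacent pair, so only one ordering works:
Dorin → Fendrel → Aldric → Harald → Cassia → Elspeth → Oswin → Maren → Gisela.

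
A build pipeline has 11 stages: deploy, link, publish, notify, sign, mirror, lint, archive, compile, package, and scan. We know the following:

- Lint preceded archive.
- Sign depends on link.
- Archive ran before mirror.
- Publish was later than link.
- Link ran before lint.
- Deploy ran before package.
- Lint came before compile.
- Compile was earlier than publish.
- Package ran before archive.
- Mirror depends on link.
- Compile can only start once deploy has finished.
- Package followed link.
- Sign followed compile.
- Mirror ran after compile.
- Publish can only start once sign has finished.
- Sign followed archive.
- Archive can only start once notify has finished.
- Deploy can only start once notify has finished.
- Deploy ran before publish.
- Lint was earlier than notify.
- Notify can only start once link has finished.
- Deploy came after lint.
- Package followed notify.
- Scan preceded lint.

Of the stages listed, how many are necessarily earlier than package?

Directly stated before package: deploy, link, and notify.
Lint reaches package via lint → notify → package.
Scan reaches package via scan → lint → notify → package.
That's deploy, link, lint, notify, and scan — 5 in all.

5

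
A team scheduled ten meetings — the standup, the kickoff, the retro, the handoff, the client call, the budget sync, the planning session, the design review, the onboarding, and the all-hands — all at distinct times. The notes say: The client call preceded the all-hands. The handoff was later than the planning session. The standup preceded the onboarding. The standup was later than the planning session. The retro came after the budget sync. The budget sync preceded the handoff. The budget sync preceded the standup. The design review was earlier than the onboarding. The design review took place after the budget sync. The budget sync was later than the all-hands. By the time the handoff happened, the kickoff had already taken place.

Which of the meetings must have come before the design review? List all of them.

the all-hands, the budget sync, the client call

Directly stated before the design review: the budget sync.
The all-hands reaches the design review via the all-hands → the budget sync → the design review.
The client call reaches the design review via the client call → the all-hands → the budget sync → the design review.
No chain forces the planning session (or any of the others) ahead of the design review.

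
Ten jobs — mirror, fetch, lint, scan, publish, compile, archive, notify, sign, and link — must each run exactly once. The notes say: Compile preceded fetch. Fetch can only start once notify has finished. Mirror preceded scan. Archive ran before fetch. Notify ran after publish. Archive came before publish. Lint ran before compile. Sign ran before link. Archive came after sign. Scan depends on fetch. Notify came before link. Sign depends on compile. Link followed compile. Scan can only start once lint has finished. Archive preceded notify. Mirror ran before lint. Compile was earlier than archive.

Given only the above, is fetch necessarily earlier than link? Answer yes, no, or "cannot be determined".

No chain of stated constraints runs from fetch to link, and none runs from link to fetch either.
So the relative order of fetch and link is not fixed by the given facts.

cannot be determined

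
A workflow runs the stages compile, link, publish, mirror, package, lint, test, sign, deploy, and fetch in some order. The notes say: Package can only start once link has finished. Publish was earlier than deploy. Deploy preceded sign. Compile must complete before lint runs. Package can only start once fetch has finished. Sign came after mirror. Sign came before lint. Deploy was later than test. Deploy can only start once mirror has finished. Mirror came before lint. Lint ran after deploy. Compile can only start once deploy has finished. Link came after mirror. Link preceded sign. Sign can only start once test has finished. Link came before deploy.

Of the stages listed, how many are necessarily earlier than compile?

5

Directly stated before compile: deploy.
Link reaches compile via link → deploy → compile.
Mirror reaches compile via mirror → deploy → compile.
Publish reaches compile via publish → deploy → compile.
Likewise test reaches compile by chaining the stated constraints.
That's deploy, link, mirror, publish, and test — 5 in all.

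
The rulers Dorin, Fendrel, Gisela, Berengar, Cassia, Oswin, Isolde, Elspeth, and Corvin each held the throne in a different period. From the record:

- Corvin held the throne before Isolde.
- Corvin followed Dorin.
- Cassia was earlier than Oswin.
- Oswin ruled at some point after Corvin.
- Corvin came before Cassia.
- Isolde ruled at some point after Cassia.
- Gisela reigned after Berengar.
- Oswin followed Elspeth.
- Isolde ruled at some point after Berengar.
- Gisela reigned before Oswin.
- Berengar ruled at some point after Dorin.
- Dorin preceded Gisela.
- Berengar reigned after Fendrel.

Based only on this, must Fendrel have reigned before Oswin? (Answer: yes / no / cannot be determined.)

Chain the constraints: Fendrel → Berengar → Gisela → Oswin. Each link is directly stated, so Fendrel comes before Oswin.

yes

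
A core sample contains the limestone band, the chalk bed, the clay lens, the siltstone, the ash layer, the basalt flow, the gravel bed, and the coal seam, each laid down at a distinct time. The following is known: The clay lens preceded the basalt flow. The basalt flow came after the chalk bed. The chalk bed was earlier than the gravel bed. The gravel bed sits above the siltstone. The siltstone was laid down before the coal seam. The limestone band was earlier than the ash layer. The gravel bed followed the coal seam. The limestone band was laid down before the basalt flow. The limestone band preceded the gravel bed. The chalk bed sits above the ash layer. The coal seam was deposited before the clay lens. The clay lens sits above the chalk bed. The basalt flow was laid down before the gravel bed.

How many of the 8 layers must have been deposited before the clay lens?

5

Directly stated before the clay lens: the chalk bed and the coal seam.
The ash layer reaches the clay lens via the ash layer → the chalk bed → the clay lens.
The limestone band reaches the clay lens via the limestone band → the ash layer → the chalk bed → the clay lens.
The siltstone reaches the clay lens via the siltstone → the coal seam → the clay lens.
No chain forces the gravel bed (or any of the others) ahead of the clay lens.
That's the ash layer, the chalk bed, the coal seam, the limestone band, and the siltstone — 5 in all.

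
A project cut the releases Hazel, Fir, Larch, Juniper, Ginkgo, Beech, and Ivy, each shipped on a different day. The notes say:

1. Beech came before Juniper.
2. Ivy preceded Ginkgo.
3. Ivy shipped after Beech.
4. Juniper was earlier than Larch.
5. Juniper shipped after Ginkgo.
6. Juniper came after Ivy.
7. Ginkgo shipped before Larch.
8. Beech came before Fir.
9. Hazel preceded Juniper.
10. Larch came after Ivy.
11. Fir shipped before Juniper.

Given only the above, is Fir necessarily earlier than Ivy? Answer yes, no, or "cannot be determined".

cannot be determined

No chain of stated constraints runs from Fir to Ivy, and none runs from Ivy to Fir either.
So the relative order of Fir and Ivy is not fixed by the given facts.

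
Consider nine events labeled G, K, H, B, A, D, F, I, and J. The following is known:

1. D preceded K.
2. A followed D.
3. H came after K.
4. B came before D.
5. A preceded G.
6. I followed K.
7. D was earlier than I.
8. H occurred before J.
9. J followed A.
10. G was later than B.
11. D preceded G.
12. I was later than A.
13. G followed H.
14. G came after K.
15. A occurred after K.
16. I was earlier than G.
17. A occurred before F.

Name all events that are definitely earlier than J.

Directly stated before J: A and H.
B reaches J via B → D → A → J.
D reaches J via D → A → J.
K reaches J via K → H → J.
No chain forces I (or any of the others) ahead of J.

A, B, D, H, K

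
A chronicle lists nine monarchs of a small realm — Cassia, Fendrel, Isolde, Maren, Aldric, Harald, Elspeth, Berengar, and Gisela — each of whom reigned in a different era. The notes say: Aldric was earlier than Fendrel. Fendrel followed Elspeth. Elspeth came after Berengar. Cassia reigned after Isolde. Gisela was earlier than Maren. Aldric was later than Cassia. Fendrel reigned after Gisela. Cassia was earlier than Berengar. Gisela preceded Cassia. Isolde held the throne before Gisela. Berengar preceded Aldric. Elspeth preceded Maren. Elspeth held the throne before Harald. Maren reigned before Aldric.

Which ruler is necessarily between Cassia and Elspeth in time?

Berengar

Tracing the constraints gives Cassia → Berengar → Elspeth, so Berengar sits after Cassia and before Elspeth.
No other ruler is forced both after Cassia and before Elspeth.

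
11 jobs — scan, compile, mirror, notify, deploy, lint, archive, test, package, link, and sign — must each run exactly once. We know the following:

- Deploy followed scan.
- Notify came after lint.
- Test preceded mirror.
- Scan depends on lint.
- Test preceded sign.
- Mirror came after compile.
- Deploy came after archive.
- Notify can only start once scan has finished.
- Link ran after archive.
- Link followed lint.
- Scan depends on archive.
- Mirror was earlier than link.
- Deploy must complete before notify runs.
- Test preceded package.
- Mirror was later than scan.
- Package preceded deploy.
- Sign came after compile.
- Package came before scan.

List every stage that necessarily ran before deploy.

Directly stated before deploy: archive, package, and scan.
Lint reaches deploy via lint → scan → deploy.
Test reaches deploy via test → package → deploy.
No chain forces mirror (or any of the others) ahead of deploy.

archive, lint, package, scan, test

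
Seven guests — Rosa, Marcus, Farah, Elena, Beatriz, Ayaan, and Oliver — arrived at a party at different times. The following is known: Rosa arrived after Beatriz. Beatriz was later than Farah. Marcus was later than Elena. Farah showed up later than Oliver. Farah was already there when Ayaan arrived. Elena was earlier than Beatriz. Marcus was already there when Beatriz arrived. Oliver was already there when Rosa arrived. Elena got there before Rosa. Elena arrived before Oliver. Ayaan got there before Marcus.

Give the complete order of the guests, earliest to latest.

The constraints fix every adjacent pair, so only one ordering works:
Elena → Oliver → Farah → Ayaan → Marcus → Beatriz → Rosa.

Elena, Oliver, Farah, Ayaan, Marcus, Beatriz, Rosa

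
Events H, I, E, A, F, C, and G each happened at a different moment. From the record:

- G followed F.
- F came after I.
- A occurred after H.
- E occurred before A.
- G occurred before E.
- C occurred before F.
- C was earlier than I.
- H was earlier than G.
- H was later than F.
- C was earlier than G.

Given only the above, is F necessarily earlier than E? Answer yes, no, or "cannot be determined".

yes

Chain the constraints: F → G → E. Each link is directly stated, so F comes before E.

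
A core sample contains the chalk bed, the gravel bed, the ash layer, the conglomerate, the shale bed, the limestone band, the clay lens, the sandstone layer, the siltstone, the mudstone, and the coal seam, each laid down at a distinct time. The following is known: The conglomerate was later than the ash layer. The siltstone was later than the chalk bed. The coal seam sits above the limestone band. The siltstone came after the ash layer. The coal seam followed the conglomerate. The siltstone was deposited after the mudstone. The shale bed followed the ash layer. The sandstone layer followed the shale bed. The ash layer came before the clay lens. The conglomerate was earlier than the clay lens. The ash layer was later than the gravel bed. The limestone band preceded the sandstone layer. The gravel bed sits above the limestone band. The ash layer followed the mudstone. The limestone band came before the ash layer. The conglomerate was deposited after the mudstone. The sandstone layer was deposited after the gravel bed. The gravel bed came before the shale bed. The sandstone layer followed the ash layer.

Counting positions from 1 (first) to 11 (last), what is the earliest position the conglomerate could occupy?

5

The ash layer, the gravel bed, the limestone band, and the mudstone must all come before the conglomerate — 4 forced predecessors.
Nothing else is forced ahead of the conglomerate, so its earliest slot is position 4 + 1 = 5.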